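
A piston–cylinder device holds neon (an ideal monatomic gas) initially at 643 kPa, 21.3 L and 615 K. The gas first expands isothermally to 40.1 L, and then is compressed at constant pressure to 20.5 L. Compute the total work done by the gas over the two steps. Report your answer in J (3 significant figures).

W_total ≈ 1970 J

Step 1 (isothermal): W = P₁V₁ ln(V₂/V₁) = (13696) ln(40.1/21.3) = 8665 J.
After step 1: P = 341.5 kPa, V = 40.1 L, T = 615 K.
Step 2 (isobaric): W = PΔV = (341.5 kPa)(20.5 − 40.1 L) = -6694 J.
W_total = 8665 − 6694 = 1971 J.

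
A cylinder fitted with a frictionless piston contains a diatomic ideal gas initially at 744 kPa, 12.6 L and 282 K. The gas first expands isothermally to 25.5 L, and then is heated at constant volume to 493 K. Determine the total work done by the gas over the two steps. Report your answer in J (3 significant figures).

Step 1 (isothermal): W = P₁V₁ ln(V₂/V₁) = (9374) ln(25.5/12.6) = 6609 J.
Step 2 (isochoric): W = 0 (constant volume).
W_total = 6609 + 0 = 6609 J.

W_total ≈ 6610 J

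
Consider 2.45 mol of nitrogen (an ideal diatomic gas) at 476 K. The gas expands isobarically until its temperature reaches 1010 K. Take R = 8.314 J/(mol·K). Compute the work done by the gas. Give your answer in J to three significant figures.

Isobaric: W = P ΔV = nR ΔT.
W = (2.45)(8.314)(1010 − 476) = 10877 J.

W ≈ 10900 J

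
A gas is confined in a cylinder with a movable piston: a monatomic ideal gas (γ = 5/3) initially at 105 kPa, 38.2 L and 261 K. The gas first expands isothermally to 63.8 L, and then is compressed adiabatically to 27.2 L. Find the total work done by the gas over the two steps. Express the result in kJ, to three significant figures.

Step 1 (isothermal): W = P₁V₁ ln(V₂/V₁) = (4011) ln(63.8/38.2) = 2057 J.
After step 1: P = 62.87 kPa, V = 63.8 L, T = 261 K.
Step 2 (adiabatic): W = (P₁V₁ − P₂V₂)/(γ−1) = (4011 − 7081)/0.667 = -4605 J.
W_total = 2057 − 4605 = -2548 J.

W_total ≈ -2.55 kJ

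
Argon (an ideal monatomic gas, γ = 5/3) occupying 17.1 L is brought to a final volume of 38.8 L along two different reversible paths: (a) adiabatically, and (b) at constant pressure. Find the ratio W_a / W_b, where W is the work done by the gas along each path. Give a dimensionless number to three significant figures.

Path (a) adiabatic: W = P₁V₁(1 − (V₁/V₂)^(γ−1))/(γ−1) → W_a/(P₁V₁) = 0.6313.
Path (b) isobaric: W = P₁(V₂ − V₁) → W_b/(P₁V₁) = 1.269.
W_a / W_b = 0.6313 / 1.269 = 0.4975.

W_a / W_b ≈ 0.497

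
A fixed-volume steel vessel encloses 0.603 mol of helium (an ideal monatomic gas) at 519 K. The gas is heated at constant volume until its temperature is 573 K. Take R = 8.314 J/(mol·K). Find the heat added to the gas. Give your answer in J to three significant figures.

Q ≈ 406 J

Constant volume ⇒ W = 0, so Q = ΔU = nCᵥΔT with Cᵥ = 3R/2 = 12.47 J/(mol·K).
ΔU = (0.603)(12.47)(573 − 519) = 406.1 J.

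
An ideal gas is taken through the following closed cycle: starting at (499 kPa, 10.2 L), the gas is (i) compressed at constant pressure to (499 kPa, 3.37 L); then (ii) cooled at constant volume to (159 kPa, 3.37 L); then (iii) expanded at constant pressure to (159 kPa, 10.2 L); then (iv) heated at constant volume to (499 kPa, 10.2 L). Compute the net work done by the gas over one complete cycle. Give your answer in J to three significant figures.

Constant-volume legs do no work.
W(i) = (499)(3.37 − 10.2) = -3408 J; W(iii) = (159)(10.2 − 3.37) = 1086 J.
W_net = -3408 + 1086 = -2322 J (the counter-clockwise enclosed area).

W_net ≈ -2320 J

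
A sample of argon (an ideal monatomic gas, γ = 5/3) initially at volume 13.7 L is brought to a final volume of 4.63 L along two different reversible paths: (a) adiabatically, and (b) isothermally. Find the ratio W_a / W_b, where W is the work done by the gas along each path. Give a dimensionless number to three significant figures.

Path (a) adiabatic: W = P₁V₁(1 − (V₁/V₂)^(γ−1))/(γ−1) → W_a/(P₁V₁) = -1.592.
Path (b) isothermal: W = P₁V₁ ln(V₂/V₁) → W_b/(P₁V₁) = -1.085.
W_a / W_b = -1.592 / -1.085 = 1.467.

W_a / W_b ≈ 1.47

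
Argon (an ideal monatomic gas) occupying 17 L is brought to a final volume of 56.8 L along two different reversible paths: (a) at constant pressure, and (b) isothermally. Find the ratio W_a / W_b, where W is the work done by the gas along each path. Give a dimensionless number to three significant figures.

W_a / W_b ≈ 1.94

Path (a) isobaric: W = P₁(V₂ − V₁) → W_a/(P₁V₁) = 2.341.
Path (b) isothermal: W = P₁V₁ ln(V₂/V₁) → W_b/(P₁V₁) = 1.206.
W_a / W_b = 2.341 / 1.206 = 1.941.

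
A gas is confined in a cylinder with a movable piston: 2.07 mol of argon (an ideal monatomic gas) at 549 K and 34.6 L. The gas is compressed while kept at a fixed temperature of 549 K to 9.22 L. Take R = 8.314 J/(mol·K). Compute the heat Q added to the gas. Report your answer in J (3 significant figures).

Q ≈ -12500 J

Isothermal ⇒ ΔU = 0, so Q = W = nRT ln(V₂/V₁).
Q = (2.07)(8.314)(549) ln(9.22/34.6) = 9448 × -1.322 = -12495 J.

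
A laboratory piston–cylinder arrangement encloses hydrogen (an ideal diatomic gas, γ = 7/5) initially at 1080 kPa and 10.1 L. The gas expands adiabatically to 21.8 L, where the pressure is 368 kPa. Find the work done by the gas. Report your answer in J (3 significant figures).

Adiabatic: W = (P₁V₁ − P₂V₂)/(γ − 1) with γ = 7/5.
P₁V₁ = 10908 J, P₂V₂ = 8022 J.
W = (10908 − 8022) / 0.4 = 7214 J.

W ≈ 7210 J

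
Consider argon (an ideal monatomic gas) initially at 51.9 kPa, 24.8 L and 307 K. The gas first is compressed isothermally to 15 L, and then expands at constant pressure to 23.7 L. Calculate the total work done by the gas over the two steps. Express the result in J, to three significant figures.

Step 1 (isothermal): W = P₁V₁ ln(V₂/V₁) = (1287) ln(15/24.8) = -647.2 J.
After step 1: P = 85.81 kPa, V = 15 L, T = 307 K.
Step 2 (isobaric): W = PΔV = (85.81 kPa)(23.7 − 15 L) = 746.5 J.
W_total = -647.2 + 746.5 = 99.37 J.

W_total ≈ 99.4 J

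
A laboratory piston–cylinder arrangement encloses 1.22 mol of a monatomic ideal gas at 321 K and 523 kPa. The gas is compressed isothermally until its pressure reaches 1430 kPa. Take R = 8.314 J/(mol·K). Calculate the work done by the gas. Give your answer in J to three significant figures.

Isothermal process: W = nRT ln(V₂/V₁) = nRT ln(P₁/P₂).
W = (1.22)(8.314)(321) × ln(523/1430)
  = 3256 × ln(0.3657) = 3256 × -1.006
W_by_gas = -3275 J.

W ≈ -3270 J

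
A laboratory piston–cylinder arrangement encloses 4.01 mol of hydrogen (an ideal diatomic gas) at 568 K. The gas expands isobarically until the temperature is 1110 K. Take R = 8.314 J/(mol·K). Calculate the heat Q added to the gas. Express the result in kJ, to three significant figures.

Isobaric: W = nRΔT = (4.01)(8.314)(542) = 18070 J.
ΔU = nCᵥΔT with Cᵥ = 5R/2: ΔU = (4.01)(20.79)(542) = 45175 J.
Q = ΔU + W = 45175 + 18070 = 63244 J.

Q ≈ 63.2 kJ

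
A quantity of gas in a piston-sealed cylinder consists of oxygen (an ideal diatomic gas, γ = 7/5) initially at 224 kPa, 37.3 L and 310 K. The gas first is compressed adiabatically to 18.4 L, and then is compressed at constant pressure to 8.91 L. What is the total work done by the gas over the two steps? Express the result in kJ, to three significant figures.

Step 1 (adiabatic): W = (P₁V₁ − P₂V₂)/(γ−1) = (8355 − 11084)/0.4 = -6823 J.
After step 1: P = 602.4 kPa, V = 18.4 L, T = 411.3 K.
Step 2 (isobaric): W = PΔV = (602.4 kPa)(8.91 − 18.4 L) = -5717 J.
W_total = -6823 − 5717 = -12540 J.

W_total ≈ -12.5 kJ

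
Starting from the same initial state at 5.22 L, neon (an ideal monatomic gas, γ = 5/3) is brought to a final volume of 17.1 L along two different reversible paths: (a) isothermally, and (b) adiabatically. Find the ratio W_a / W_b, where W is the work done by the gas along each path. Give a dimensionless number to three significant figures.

Path (a) isothermal: W = P₁V₁ ln(V₂/V₁) → W_a/(P₁V₁) = 1.187.
Path (b) adiabatic: W = P₁V₁(1 − (V₁/V₂)^(γ−1))/(γ−1) → W_b/(P₁V₁) = 0.8199.
W_a / W_b = 1.187 / 0.8199 = 1.447.

W_a / W_b ≈ 1.45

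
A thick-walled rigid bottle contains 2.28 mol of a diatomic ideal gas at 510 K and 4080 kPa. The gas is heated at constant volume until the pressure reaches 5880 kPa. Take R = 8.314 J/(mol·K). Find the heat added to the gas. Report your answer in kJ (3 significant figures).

Constant volume ⇒ W = 0, so Q = ΔU = nCᵥΔT with Cᵥ = 5R/2 = 20.79 J/(mol·K).
At constant V, T₂/T₁ = P₂/P₁ ⇒ ΔT = T₁(P₂/P₁ − 1) = 510·(5880/4080 − 1) = 225 K.
ΔU = (2.28)(20.79)(225) = 10663 J.

Q ≈ 10.7 kJ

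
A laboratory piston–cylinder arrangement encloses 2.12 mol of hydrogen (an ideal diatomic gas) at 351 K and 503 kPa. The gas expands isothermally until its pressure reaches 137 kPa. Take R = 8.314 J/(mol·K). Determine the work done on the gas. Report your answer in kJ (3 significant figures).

W ≈ -8.05 kJ

Isothermal process: W = nRT ln(V₂/V₁) = nRT ln(P₁/P₂).
W = (2.12)(8.314)(351) × ln(503/137)
  = 6187 × ln(3.672) = 6187 × 1.301
W_by_gas = 8046 J; work on gas = −W_by = -8046 J.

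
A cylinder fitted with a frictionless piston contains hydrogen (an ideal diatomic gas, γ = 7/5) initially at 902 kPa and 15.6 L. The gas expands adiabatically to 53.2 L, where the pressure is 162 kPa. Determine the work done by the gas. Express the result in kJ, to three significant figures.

W ≈ 13.6 kJ

Adiabatic: W = (P₁V₁ − P₂V₂)/(γ − 1) with γ = 7/5.
P₁V₁ = 14071 J, P₂V₂ = 8618 J.
W = (14071 − 8618) / 0.4 = 13632 J.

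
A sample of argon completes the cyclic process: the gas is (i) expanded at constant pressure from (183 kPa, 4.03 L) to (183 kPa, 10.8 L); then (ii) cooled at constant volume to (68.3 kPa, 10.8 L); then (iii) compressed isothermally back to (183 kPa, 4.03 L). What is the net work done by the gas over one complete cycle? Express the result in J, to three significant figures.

Leg (i): W = PΔV = (183)(10.8 − 4.03) = 1239 J.
Leg (ii): W = 0.
Leg (iii): W = PᵢVᵢ ln(V_f/Vᵢ) = (737.6) ln(4.03/10.8) = -727.2 J.
W_net = 1239 − 727.2 = 511.8 J.

W_net ≈ 512 J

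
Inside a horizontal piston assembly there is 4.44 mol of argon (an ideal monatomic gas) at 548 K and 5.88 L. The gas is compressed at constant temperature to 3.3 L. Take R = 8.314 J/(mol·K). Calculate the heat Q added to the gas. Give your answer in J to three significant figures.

Q ≈ -11700 J

Isothermal ⇒ ΔU = 0, so Q = W = nRT ln(V₂/V₁).
Q = (4.44)(8.314)(548) ln(3.3/5.88) = 20229 × -0.5776 = -11685 J.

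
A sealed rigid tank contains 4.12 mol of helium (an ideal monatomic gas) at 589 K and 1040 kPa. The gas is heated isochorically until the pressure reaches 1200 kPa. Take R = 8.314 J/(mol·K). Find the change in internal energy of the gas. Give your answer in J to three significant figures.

ΔU ≈ 4660 J

Constant volume ⇒ W = 0, so Q = ΔU = nCᵥΔT with Cᵥ = 3R/2 = 12.47 J/(mol·K).
At constant V, T₂/T₁ = P₂/P₁ ⇒ ΔT = T₁(P₂/P₁ − 1) = 589·(1200/1040 − 1) = 90.62 K.
ΔU = (4.12)(12.47)(90.62) = 4656 J.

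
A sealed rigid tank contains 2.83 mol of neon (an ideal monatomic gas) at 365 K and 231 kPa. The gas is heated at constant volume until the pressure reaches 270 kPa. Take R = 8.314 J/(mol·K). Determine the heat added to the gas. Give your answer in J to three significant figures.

Constant volume ⇒ W = 0, so Q = ΔU = nCᵥΔT with Cᵥ = 3R/2 = 12.47 J/(mol·K).
At constant V, T₂/T₁ = P₂/P₁ ⇒ ΔT = T₁(P₂/P₁ − 1) = 365·(270/231 − 1) = 61.62 K.
ΔU = (2.83)(12.47)(61.62) = 2175 J.

Q ≈ 2170 J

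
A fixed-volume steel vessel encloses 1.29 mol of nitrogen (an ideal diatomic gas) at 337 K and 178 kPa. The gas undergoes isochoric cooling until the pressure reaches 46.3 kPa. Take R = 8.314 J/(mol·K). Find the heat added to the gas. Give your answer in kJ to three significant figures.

Q ≈ -6.69 kJ

Constant volume ⇒ W = 0, so Q = ΔU = nCᵥΔT with Cᵥ = 5R/2 = 20.79 J/(mol·K).
At constant V, T₂/T₁ = P₂/P₁ ⇒ ΔT = T₁(P₂/P₁ − 1) = 337·(46.3/178 − 1) = -249.3 K.
ΔU = (1.29)(20.79)(-249.3) = -6686 J.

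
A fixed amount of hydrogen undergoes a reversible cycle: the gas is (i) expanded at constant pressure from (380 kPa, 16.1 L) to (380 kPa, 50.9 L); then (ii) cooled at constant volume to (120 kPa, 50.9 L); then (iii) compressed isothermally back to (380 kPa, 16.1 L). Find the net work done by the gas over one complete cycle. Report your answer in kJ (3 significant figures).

Leg (i): W = PΔV = (380)(50.9 − 16.1) = 13224 J.
Leg (ii): W = 0.
Leg (iii): W = PᵢVᵢ ln(V_f/Vᵢ) = (6108) ln(16.1/50.9) = -7031 J.
W_net = 13224 − 7031 = 6193 J.

W_net ≈ 6.19 kJ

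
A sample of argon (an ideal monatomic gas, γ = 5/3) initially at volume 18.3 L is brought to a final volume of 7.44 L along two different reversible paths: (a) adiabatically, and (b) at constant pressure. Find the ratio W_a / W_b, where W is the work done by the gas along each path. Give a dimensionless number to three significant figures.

Path (a) adiabatic: W = P₁V₁(1 − (V₁/V₂)^(γ−1))/(γ−1) → W_a/(P₁V₁) = -1.233.
Path (b) isobaric: W = P₁(V₂ − V₁) → W_b/(P₁V₁) = -0.5934.
W_a / W_b = -1.233 / -0.5934 = 2.078.

W_a / W_b ≈ 2.08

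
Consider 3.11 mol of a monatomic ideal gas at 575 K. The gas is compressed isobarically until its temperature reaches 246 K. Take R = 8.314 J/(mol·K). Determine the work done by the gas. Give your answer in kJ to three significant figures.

W ≈ -8.51 kJ

Isobaric: W = P ΔV = nR ΔT.
W = (3.11)(8.314)(246 − 575) = -8507 J.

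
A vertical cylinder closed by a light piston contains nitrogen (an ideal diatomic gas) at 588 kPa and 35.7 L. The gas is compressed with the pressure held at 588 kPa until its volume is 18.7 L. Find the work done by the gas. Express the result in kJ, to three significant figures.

Isobaric: W = P ΔV.
W = (588 kPa)(18.7 − 35.7 L) = (588)(-17) = -9996 J.

W ≈ -10.0 kJ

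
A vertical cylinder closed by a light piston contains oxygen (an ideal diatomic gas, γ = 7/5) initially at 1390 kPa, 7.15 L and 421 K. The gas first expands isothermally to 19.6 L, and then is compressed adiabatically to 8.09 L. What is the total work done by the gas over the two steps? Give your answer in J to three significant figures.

Step 1 (isothermal): W = P₁V₁ ln(V₂/V₁) = (9938) ln(19.6/7.15) = 10022 J.
After step 1: P = 507.1 kPa, V = 19.6 L, T = 421 K.
Step 2 (adiabatic): W = (P₁V₁ − P₂V₂)/(γ−1) = (9938 − 14159)/0.4 = -10552 J.
W_total = 10022 − 10552 = -530 J.

W_total ≈ -530 J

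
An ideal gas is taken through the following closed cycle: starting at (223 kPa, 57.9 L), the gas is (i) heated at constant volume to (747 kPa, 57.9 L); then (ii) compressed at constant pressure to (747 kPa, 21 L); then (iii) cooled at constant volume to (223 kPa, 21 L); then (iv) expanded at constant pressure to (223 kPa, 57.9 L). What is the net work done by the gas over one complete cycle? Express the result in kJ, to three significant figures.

W_net ≈ -19.3 kJ

Constant-volume legs do no work.
W(ii) = (747)(21 − 57.9) = -27564 J; W(iv) = (223)(57.9 − 21) = 8229 J.
W_net = -27564 + 8229 = -19336 J (the counter-clockwise enclosed area).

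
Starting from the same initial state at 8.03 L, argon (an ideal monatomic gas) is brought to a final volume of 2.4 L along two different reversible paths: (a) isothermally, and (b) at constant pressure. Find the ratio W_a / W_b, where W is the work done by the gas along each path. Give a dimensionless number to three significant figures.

W_a / W_b ≈ 1.72

Path (a) isothermal: W = P₁V₁ ln(V₂/V₁) → W_a/(P₁V₁) = -1.208.
Path (b) isobaric: W = P₁(V₂ − V₁) → W_b/(P₁V₁) = -0.7011.
W_a / W_b = -1.208 / -0.7011 = 1.723.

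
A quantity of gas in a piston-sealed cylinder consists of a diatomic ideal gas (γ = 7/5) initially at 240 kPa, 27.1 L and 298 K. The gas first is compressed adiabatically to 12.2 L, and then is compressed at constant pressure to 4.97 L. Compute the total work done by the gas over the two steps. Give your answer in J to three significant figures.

W_total ≈ -11400 J

Step 1 (adiabatic): W = (P₁V₁ − P₂V₂)/(γ−1) = (6504 − 8950)/0.4 = -6115 J.
After step 1: P = 733.6 kPa, V = 12.2 L, T = 410.1 K.
Step 2 (isobaric): W = PΔV = (733.6 kPa)(4.97 − 12.2 L) = -5304 J.
W_total = -6115 − 5304 = -11419 J.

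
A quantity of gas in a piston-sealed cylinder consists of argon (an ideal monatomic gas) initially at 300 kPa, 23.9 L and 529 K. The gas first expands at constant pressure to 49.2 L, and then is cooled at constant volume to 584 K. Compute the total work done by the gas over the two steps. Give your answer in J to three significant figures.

Step 1 (isobaric): W = PΔV = (300 kPa)(49.2 − 23.9 L) = 7590 J.
Step 2 (isochoric): W = 0 (constant volume).
W_total = 7590 + 0 = 7590 J.

W_total ≈ 7590 J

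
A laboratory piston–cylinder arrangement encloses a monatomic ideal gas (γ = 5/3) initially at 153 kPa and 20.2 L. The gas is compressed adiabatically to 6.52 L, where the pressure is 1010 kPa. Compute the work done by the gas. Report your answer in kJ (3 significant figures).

W ≈ -5.24 kJ

Adiabatic: W = (P₁V₁ − P₂V₂)/(γ − 1) with γ = 5/3.
P₁V₁ = 3091 J, P₂V₂ = 6585 J.
W = (3091 − 6585) / 0.6667 = -5242 J.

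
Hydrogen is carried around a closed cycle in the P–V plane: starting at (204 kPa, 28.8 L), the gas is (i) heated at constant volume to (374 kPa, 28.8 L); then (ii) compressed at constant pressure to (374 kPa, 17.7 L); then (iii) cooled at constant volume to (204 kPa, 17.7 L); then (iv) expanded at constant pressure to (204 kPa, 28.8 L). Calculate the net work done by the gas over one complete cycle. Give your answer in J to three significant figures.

Constant-volume legs do no work.
W(ii) = (374)(17.7 − 28.8) = -4151 J; W(iv) = (204)(28.8 − 17.7) = 2264 J.
W_net = -4151 + 2264 = -1887 J (the counter-clockwise enclosed area).

W_net ≈ -1890 J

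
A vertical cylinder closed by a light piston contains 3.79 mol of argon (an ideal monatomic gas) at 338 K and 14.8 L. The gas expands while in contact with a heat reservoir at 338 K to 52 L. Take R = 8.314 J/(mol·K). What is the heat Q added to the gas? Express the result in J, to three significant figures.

Isothermal ⇒ ΔU = 0, so Q = W = nRT ln(V₂/V₁).
Q = (3.79)(8.314)(338) ln(52/14.8) = 10650 × 1.257 = 13383 J.

Q ≈ 13400 J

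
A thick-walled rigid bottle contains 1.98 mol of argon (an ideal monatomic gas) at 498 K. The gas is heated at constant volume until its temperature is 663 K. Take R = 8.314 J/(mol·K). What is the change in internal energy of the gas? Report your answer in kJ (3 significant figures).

Constant volume ⇒ W = 0, so Q = ΔU = nCᵥΔT with Cᵥ = 3R/2 = 12.47 J/(mol·K).
ΔU = (1.98)(12.47)(663 − 498) = 4074 J.

ΔU ≈ 4.07 kJ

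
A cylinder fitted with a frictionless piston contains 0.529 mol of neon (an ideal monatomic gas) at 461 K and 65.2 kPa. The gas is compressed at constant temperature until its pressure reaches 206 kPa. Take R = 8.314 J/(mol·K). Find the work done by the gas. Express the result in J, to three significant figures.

Isothermal process: W = nRT ln(V₂/V₁) = nRT ln(P₁/P₂).
W = (0.529)(8.314)(461) × ln(65.2/206)
  = 2028 × ln(0.3165) = 2028 × -1.15
W_by_gas = -2333 J.

W ≈ -2330 J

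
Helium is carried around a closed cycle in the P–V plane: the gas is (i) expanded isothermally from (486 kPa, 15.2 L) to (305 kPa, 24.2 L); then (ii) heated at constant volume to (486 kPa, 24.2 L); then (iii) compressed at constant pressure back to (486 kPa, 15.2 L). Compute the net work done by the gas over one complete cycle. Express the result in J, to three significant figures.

W_net ≈ -939 J

Leg (i): W = PᵢVᵢ ln(V_f/Vᵢ) = (7387) ln(24.2/15.2) = 3435 J.
Leg (ii): W = 0.
Leg (iii): W = PΔV = (486)(15.2 − 24.2) = -4374 J.
W_net = 3435 − 4374 = -938.5 J.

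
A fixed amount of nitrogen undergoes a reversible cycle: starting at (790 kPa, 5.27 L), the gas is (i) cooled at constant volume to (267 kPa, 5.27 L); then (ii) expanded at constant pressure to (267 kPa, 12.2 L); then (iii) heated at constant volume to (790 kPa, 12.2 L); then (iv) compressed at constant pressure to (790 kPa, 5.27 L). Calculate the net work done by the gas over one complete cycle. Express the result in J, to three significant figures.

W_net ≈ -3620 J

Constant-volume legs do no work.
W(ii) = (267)(12.2 − 5.27) = 1850 J; W(iv) = (790)(5.27 − 12.2) = -5475 J.
W_net = 1850 − 5475 = -3624 J (the counter-clockwise enclosed area).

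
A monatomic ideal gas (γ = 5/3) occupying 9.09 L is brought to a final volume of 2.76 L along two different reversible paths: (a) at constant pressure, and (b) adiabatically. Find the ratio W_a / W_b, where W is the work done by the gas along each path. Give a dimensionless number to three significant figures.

W_a / W_b ≈ 0.383

Path (a) isobaric: W = P₁(V₂ − V₁) → W_a/(P₁V₁) = -0.6964.
Path (b) adiabatic: W = P₁V₁(1 − (V₁/V₂)^(γ−1))/(γ−1) → W_b/(P₁V₁) = -1.82.
W_a / W_b = -0.6964 / -1.82 = 0.3825.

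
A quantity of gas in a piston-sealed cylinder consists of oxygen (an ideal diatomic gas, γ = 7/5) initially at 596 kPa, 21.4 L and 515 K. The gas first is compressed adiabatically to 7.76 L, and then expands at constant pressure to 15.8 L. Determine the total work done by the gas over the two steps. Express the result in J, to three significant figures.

W_total ≈ 3870 J

Step 1 (adiabatic): W = (P₁V₁ − P₂V₂)/(γ−1) = (12754 − 19137)/0.4 = -15957 J.
After step 1: P = 2466 kPa, V = 7.76 L, T = 772.7 K.
Step 2 (isobaric): W = PΔV = (2466 kPa)(15.8 − 7.76 L) = 19828 J.
W_total = -15957 + 19828 = 3871 J.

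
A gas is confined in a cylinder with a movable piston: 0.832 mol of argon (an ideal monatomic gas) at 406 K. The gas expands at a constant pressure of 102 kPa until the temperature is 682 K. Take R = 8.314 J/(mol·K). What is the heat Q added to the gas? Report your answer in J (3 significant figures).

Q ≈ 4770 J

Isobaric: W = nRΔT = (0.832)(8.314)(276) = 1909 J.
ΔU = nCᵥΔT with Cᵥ = 3R/2: ΔU = (0.832)(12.47)(276) = 2864 J.
Q = ΔU + W = 2864 + 1909 = 4773 J.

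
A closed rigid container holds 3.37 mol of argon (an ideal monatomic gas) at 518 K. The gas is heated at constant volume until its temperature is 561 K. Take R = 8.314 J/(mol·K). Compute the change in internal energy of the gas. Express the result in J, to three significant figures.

Constant volume ⇒ W = 0, so Q = ΔU = nCᵥΔT with Cᵥ = 3R/2 = 12.47 J/(mol·K).
ΔU = (3.37)(12.47)(561 − 518) = 1807 J.

ΔU ≈ 1810 J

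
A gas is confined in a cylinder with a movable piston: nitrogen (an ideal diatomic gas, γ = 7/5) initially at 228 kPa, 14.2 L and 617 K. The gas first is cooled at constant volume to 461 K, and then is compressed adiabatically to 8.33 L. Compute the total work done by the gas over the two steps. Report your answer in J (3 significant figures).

W_total ≈ -1440 J

Step 1 (isochoric): W = 0 (constant volume).
After step 1: P = 170.4 kPa (V unchanged).
Step 2 (adiabatic): W = (P₁V₁ − P₂V₂)/(γ−1) = (2419 − 2994)/0.4 = -1438 J.
W_total = 0 − 1438 = -1438 J.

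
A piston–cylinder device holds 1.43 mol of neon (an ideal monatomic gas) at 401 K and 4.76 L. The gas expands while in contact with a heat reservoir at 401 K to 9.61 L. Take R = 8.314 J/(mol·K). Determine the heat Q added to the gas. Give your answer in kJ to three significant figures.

Isothermal ⇒ ΔU = 0, so Q = W = nRT ln(V₂/V₁).
Q = (1.43)(8.314)(401) ln(9.61/4.76) = 4767 × 0.7026 = 3349 J.

Q ≈ 3.35 kJ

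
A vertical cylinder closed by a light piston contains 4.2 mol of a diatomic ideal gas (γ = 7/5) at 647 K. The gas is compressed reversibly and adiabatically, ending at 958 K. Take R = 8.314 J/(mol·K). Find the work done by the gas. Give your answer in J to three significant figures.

Adiabatic ⇒ Q = 0, so W_by = −ΔU = nCᵥ(T₁ − T₂).
Cᵥ = 5R/2 = 20.79 J/(mol·K).
W = (4.2)(20.79)(647 − 958) = -27149 J.

W ≈ -27100 J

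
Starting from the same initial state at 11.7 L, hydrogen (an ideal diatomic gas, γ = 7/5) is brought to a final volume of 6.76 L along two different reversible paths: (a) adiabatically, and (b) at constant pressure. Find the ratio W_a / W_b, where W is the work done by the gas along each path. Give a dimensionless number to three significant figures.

W_a / W_b ≈ 1.45

Path (a) adiabatic: W = P₁V₁(1 − (V₁/V₂)^(γ−1))/(γ−1) → W_a/(P₁V₁) = -0.6134.
Path (b) isobaric: W = P₁(V₂ − V₁) → W_b/(P₁V₁) = -0.4222.
W_a / W_b = -0.6134 / -0.4222 = 1.453.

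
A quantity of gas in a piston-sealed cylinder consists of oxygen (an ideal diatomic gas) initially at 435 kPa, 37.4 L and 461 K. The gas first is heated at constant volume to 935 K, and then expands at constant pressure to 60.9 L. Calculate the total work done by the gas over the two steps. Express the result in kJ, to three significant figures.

Step 1 (isochoric): W = 0 (constant volume).
After step 1: P = 882.3 kPa (V unchanged).
Step 2 (isobaric): W = PΔV = (882.3 kPa)(60.9 − 37.4 L) = 20733 J.
W_total = 0 + 20733 = 20733 J.

W_total ≈ 20.7 kJ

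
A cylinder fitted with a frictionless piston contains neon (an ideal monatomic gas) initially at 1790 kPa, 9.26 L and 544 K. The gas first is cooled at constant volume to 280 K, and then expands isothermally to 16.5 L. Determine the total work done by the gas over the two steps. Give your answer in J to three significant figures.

W_total ≈ 4930 J

Step 1 (isochoric): W = 0 (constant volume).
After step 1: P = 921.3 kPa (V unchanged).
Step 2 (isothermal): W = P₁V₁ ln(V₂/V₁) = (8531) ln(16.5/9.26) = 4928 J.
W_total = 0 + 4928 = 4928 J.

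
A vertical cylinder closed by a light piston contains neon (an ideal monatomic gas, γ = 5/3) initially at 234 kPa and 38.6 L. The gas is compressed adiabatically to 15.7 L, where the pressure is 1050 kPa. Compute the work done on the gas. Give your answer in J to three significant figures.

W ≈ 11200 J

Adiabatic: W = (P₁V₁ − P₂V₂)/(γ − 1) with γ = 5/3.
P₁V₁ = 9032 J, P₂V₂ = 16485 J.
W = (9032 − 16485) / 0.6667 = -11179 J.
Work on gas = −W_by = 11179 J.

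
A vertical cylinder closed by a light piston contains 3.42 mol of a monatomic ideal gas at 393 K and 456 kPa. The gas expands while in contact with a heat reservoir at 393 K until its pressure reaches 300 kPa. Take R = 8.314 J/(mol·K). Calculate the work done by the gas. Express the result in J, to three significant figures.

Isothermal process: W = nRT ln(V₂/V₁) = nRT ln(P₁/P₂).
W = (3.42)(8.314)(393) × ln(456/300)
  = 11175 × ln(1.52) = 11175 × 0.4187
W_by_gas = 4679 J.

W ≈ 4680 J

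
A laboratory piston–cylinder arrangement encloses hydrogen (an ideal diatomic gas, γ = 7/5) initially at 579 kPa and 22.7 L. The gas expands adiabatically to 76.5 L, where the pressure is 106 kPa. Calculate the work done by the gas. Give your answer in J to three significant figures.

Adiabatic: W = (P₁V₁ − P₂V₂)/(γ − 1) with γ = 7/5.
P₁V₁ = 13143 J, P₂V₂ = 8109 J.
W = (13143 − 8109) / 0.4 = 12586 J.

W ≈ 12600 J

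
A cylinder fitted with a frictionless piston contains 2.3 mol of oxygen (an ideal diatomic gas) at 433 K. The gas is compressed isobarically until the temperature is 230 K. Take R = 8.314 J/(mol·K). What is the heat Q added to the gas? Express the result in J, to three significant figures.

Isobaric: W = nRΔT = (2.3)(8.314)(-203) = -3882 J.
ΔU = nCᵥΔT with Cᵥ = 5R/2: ΔU = (2.3)(20.79)(-203) = -9705 J.
Q = ΔU + W = -9705 − 3882 = -13586 J.

Q ≈ -13600 J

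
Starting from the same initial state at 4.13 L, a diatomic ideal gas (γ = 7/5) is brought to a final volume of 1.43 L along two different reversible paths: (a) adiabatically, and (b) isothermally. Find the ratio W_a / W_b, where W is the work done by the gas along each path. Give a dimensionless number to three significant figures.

W_a / W_b ≈ 1.25

Path (a) adiabatic: W = P₁V₁(1 − (V₁/V₂)^(γ−1))/(γ−1) → W_a/(P₁V₁) = -1.321.
Path (b) isothermal: W = P₁V₁ ln(V₂/V₁) → W_b/(P₁V₁) = -1.061.
W_a / W_b = -1.321 / -1.061 = 1.246.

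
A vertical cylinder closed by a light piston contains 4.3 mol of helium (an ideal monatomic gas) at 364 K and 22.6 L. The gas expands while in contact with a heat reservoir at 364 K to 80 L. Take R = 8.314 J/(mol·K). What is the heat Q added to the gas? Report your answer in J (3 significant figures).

Isothermal ⇒ ΔU = 0, so Q = W = nRT ln(V₂/V₁).
Q = (4.3)(8.314)(364) ln(80/22.6) = 13013 × 1.264 = 16450 J.

Q ≈ 16400 J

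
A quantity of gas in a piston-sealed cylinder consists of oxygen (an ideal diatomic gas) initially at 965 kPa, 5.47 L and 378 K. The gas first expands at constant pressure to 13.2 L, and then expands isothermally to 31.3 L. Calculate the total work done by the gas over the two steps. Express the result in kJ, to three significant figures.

W_total ≈ 18.5 kJ

Step 1 (isobaric): W = PΔV = (965 kPa)(13.2 − 5.47 L) = 7459 J.
After step 1: P = 965 kPa, V = 13.2 L, T = 912.2 K.
Step 2 (isothermal): W = P₁V₁ ln(V₂/V₁) = (12738) ln(31.3/13.2) = 10998 J.
W_total = 7459 + 10998 = 18457 J.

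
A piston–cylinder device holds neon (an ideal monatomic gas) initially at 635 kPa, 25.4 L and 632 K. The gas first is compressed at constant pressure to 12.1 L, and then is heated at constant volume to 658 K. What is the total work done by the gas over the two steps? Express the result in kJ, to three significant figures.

Step 1 (isobaric): W = PΔV = (635 kPa)(12.1 − 25.4 L) = -8446 J.
Step 2 (isochoric): W = 0 (constant volume).
W_total = -8446 + 0 = -8446 J.

W_total ≈ -8.45 kJ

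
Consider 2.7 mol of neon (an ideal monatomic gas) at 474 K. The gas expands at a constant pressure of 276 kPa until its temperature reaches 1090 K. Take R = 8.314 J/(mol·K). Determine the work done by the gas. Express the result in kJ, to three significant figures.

Isobaric: W = P ΔV = nR ΔT.
W = (2.7)(8.314)(1090 − 474) = 13828 J.

W ≈ 13.8 kJ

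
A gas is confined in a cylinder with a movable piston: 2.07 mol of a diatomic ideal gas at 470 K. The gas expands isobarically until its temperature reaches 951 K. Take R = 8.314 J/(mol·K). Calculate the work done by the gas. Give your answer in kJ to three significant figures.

Isobaric: W = P ΔV = nR ΔT.
W = (2.07)(8.314)(951 − 470) = 8278 J.

W ≈ 8.28 kJ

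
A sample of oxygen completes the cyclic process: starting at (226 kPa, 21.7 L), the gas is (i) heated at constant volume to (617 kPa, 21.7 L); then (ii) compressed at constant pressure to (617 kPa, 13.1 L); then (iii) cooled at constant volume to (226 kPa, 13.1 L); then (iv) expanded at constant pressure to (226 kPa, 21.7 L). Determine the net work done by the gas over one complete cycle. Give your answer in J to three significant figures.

W_net ≈ -3360 J

Constant-volume legs do no work.
W(ii) = (617)(13.1 − 21.7) = -5306 J; W(iv) = (226)(21.7 − 13.1) = 1944 J.
W_net = -5306 + 1944 = -3363 J (the counter-clockwise enclosed area).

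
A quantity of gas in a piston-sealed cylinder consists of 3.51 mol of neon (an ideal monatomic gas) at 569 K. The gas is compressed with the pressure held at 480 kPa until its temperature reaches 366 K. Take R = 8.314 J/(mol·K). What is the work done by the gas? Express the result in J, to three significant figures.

Isobaric: W = P ΔV = nR ΔT.
W = (3.51)(8.314)(366 − 569) = -5924 J.

W ≈ -5920 J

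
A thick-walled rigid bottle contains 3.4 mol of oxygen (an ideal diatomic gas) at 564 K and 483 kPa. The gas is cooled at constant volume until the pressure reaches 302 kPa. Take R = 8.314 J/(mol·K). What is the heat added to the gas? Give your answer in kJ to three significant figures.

Constant volume ⇒ W = 0, so Q = ΔU = nCᵥΔT with Cᵥ = 5R/2 = 20.79 J/(mol·K).
At constant V, T₂/T₁ = P₂/P₁ ⇒ ΔT = T₁(P₂/P₁ − 1) = 564·(302/483 − 1) = -211.4 K.
ΔU = (3.4)(20.79)(-211.4) = -14936 J.

Q ≈ -14.9 kJ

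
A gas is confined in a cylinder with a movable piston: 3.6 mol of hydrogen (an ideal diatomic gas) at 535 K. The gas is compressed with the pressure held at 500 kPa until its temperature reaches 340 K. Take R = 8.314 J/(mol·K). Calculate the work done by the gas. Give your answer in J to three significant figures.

Isobaric: W = P ΔV = nR ΔT.
W = (3.6)(8.314)(340 − 535) = -5836 J.

W ≈ -5840 J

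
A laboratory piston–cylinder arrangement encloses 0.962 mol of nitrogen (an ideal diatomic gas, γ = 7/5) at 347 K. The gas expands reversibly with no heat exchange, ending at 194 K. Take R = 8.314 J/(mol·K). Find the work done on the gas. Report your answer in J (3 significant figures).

Adiabatic ⇒ Q = 0, so W_by = −ΔU = nCᵥ(T₁ − T₂).
Cᵥ = 5R/2 = 20.79 J/(mol·K).
W = (0.962)(20.79)(347 − 194) = 3059 J.
Work on gas = −W_by = -3059 J.

W ≈ -3060 J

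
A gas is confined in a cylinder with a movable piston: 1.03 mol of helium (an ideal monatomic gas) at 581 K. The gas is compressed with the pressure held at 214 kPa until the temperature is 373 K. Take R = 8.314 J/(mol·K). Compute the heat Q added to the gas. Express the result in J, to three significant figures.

Isobaric: W = nRΔT = (1.03)(8.314)(-208) = -1781 J.
ΔU = nCᵥΔT with Cᵥ = 3R/2: ΔU = (1.03)(12.47)(-208) = -2672 J.
Q = ΔU + W = -2672 − 1781 = -4453 J.

Q ≈ -4450 J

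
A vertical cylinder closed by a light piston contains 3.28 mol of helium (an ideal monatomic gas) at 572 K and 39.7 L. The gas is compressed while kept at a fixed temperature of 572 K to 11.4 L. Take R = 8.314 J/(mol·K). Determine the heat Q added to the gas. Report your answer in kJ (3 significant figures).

Isothermal ⇒ ΔU = 0, so Q = W = nRT ln(V₂/V₁).
Q = (3.28)(8.314)(572) ln(11.4/39.7) = 15598 × -1.248 = -19463 J.

Q ≈ -19.5 kJ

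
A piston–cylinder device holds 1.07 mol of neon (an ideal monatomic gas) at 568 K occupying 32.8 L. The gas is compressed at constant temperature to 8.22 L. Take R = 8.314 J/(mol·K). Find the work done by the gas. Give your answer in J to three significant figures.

W ≈ -6990 J

Isothermal: W = nRT ln(V₂/V₁).
W = (1.07)(8.314)(568) × ln(8.22/32.8)
  = 5053 × -1.384
W_by_gas = -6993 J.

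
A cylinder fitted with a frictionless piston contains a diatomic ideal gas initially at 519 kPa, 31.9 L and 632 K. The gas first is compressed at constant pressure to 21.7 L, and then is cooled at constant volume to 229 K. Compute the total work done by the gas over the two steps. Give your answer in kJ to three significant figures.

Step 1 (isobaric): W = PΔV = (519 kPa)(21.7 − 31.9 L) = -5294 J.
Step 2 (isochoric): W = 0 (constant volume).
W_total = -5294 + 0 = -5294 J.

W_total ≈ -5.29 kJ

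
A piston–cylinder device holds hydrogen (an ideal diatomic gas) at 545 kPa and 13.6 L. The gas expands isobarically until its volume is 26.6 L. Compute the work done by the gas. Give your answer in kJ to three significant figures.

W ≈ 7.09 kJ

Isobaric: W = P ΔV.
W = (545 kPa)(26.6 − 13.6 L) = (545)(13) = 7085 J.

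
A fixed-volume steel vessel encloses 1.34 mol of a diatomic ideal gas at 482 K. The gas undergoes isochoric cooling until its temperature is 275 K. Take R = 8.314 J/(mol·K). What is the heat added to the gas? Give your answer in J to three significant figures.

Constant volume ⇒ W = 0, so Q = ΔU = nCᵥΔT with Cᵥ = 5R/2 = 20.79 J/(mol·K).
ΔU = (1.34)(20.79)(275 − 482) = -5765 J.

Q ≈ -5770 J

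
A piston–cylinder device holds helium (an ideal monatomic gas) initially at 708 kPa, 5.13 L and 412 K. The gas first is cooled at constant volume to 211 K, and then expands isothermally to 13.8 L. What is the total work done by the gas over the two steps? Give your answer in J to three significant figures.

W_total ≈ 1840 J

Step 1 (isochoric): W = 0 (constant volume).
After step 1: P = 362.6 kPa (V unchanged).
Step 2 (isothermal): W = P₁V₁ ln(V₂/V₁) = (1860) ln(13.8/5.13) = 1841 J.
W_total = 0 + 1841 = 1841 J.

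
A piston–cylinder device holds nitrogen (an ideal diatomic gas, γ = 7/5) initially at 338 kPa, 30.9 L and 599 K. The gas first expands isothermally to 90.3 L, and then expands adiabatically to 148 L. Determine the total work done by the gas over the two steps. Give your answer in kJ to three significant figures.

Step 1 (isothermal): W = P₁V₁ ln(V₂/V₁) = (10444) ln(90.3/30.9) = 11200 J.
After step 1: P = 115.7 kPa, V = 90.3 L, T = 599 K.
Step 2 (adiabatic): W = (P₁V₁ − P₂V₂)/(γ−1) = (10444 − 8571)/0.4 = 4682 J.
W_total = 11200 + 4682 = 15882 J.

W_total ≈ 15.9 kJ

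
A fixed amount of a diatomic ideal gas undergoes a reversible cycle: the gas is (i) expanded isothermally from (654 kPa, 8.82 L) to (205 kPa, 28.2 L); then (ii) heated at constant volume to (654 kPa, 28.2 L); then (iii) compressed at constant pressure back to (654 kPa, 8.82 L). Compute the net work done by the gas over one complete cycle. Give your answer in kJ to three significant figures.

Leg (i): W = PᵢVᵢ ln(V_f/Vᵢ) = (5768) ln(28.2/8.82) = 6704 J.
Leg (ii): W = 0.
Leg (iii): W = PΔV = (654)(8.82 − 28.2) = -12675 J.
W_net = 6704 − 12675 = -5970 J.

W_net ≈ -5.97 kJ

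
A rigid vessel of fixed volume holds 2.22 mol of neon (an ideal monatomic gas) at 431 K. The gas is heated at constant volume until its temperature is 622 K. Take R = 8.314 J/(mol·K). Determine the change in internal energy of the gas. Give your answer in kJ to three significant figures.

ΔU ≈ 5.29 kJ

Constant volume ⇒ W = 0, so Q = ΔU = nCᵥΔT with Cᵥ = 3R/2 = 12.47 J/(mol·K).
ΔU = (2.22)(12.47)(622 − 431) = 5288 J.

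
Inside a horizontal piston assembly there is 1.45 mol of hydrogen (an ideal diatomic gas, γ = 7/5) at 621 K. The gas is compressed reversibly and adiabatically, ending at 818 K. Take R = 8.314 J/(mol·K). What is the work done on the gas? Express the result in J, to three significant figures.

Adiabatic ⇒ Q = 0, so W_by = −ΔU = nCᵥ(T₁ − T₂).
Cᵥ = 5R/2 = 20.79 J/(mol·K).
W = (1.45)(20.79)(621 − 818) = -5937 J.
Work on gas = −W_by = 5937 J.

W ≈ 5940 J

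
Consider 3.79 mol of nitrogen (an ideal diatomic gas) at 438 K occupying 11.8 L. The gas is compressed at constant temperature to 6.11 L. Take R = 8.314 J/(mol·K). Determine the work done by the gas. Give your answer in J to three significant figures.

W ≈ -9080 J

Isothermal: W = nRT ln(V₂/V₁).
W = (3.79)(8.314)(438) × ln(6.11/11.8)
  = 13801 × -0.6582
W_by_gas = -9084 J.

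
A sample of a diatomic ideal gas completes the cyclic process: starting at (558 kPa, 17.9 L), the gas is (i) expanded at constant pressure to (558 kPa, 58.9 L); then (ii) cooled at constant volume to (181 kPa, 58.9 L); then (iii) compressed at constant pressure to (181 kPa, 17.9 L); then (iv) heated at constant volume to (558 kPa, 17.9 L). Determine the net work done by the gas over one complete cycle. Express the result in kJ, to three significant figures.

Constant-volume legs do no work.
W(i) = (558)(58.9 − 17.9) = 22878 J; W(iii) = (181)(17.9 − 58.9) = -7421 J.
W_net = 22878 − 7421 = 15457 J (the clockwise enclosed area).

W_net ≈ 15.5 kJ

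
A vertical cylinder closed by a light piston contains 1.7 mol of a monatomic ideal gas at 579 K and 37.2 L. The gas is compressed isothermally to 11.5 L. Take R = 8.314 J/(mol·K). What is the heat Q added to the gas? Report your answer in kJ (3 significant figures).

Isothermal ⇒ ΔU = 0, so Q = W = nRT ln(V₂/V₁).
Q = (1.7)(8.314)(579) ln(11.5/37.2) = 8183 × -1.174 = -9607 J.

Q ≈ -9.61 kJ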